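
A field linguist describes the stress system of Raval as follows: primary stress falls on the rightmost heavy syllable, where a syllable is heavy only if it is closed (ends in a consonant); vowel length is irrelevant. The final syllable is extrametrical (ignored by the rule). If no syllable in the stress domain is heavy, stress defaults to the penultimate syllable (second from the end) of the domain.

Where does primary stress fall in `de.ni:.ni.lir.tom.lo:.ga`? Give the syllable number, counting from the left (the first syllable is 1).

5

The final syllable (7, ga) is extrametrical; the stress domain is syllables 1–6.
Weights: 1 de L, 2 ni: L, 3 ni L, 4 lir H, 5 tom H, 6 lo: L.
Heavy syllables in the domain: 4, 5. The rightmost is syllable 5 (tom).
Primary stress: syllable 5 → de.ni:.ni.lir.ˈtom.lo:.ga.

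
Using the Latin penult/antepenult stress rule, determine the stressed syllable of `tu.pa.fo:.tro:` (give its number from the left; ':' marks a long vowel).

3

Classical Latin: stress the penult if heavy (long vowel or closed), else the antepenult.
Weights: 2 pa L, 3 fo: H, 4 tro: H.
The penult (syllable 3, fo:) is heavy, so it takes stress.
Stress on syllable 3: tu.pa.ˈfo:.tro:.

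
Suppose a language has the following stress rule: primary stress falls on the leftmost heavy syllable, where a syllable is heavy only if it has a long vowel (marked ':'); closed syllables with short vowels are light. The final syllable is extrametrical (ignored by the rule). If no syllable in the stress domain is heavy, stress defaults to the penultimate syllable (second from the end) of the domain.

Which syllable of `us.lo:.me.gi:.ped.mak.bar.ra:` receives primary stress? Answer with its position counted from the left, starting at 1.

The final syllable (8, ra:) is extrametrical; the stress domain is syllables 1–7.
Weights: 1 us L, 2 lo: H, 3 me L, 4 gi: H, 5 ped L, 6 mak L, 7 bar L.
Heavy syllables in the domain: 2, 4. The leftmost is syllable 2 (lo:).
Primary stress: syllable 2 → us.ˈlo:.me.gi:.ped.mak.bar.ra:.

2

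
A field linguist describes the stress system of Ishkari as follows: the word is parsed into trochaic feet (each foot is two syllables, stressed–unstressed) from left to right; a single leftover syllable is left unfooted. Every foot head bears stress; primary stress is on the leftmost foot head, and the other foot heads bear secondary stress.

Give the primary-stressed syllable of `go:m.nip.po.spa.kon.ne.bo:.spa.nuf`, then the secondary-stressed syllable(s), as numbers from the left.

primary 1, secondary 3, 5, 7

Parse left to right into trochaic (ˈσσ) feet: (ˈgo:m.nip) (ˈpo.spa) (ˈkon.ne) (ˈbo:.spa) nuf. Syllable 9 is left unfooted.
Foot heads (stressed positions): 1, 3, 5, 7.
End Rule Leftmost: primary stress on the leftmost head = syllable 1.
Secondary stress on 3, 5, 7: ˈgo:m.nip.ˌpo.spa.ˌkon.ne.ˌbo:.spa.nuf.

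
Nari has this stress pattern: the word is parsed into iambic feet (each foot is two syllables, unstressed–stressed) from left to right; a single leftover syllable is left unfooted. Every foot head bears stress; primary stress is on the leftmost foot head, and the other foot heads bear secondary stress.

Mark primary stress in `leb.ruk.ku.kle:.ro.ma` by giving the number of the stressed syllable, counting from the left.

2

Parse left to right into iambic (σˈσ) feet: (leb.ˈruk) (ku.ˈkle:) (ro.ˈma).
Foot heads (stressed positions): 2, 4, 6.
End Rule Leftmost: primary stress on the leftmost head = syllable 2.
Primary stress: syllable 2 → leb.ˈruk.ku.kle:.ro.ma.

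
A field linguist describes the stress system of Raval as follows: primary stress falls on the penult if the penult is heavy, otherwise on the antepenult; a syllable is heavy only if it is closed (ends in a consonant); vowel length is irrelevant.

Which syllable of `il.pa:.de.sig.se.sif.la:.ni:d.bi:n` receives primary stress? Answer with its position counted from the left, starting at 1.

Weights: 7 la: L, 8 ni:d H, 9 bi:n H.
The penult (syllable 8, ni:d) is heavy, so it takes stress.
Primary stress: syllable 8 → il.pa:.de.sig.se.sif.la:.ˈni:d.bi:n.

8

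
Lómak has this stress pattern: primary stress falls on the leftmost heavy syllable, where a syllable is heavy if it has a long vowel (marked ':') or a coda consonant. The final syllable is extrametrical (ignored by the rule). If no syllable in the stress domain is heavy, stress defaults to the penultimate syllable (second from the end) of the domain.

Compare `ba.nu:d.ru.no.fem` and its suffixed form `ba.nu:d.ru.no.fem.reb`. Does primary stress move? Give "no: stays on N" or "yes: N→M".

no: stays on 2

Base `ba.nu:d.ru.no.fem` (5 syllables):
  The final syllable (5, fem) is extrametrical; the stress domain is syllables 1–4.
  Weights: 1 ba L, 2 nu:d H, 3 ru L, 4 no L.
  Heavy syllables in the domain: 2. The leftmost is syllable 2 (nu:d).
  → primary stress on syllable 2.
Suffixed `ba.nu:d.ru.no.fem.reb` (6 syllables):
  The final syllable (6, reb) is extrametrical; the stress domain is syllables 1–5.
  Weights: 1 ba L, 2 nu:d H, 3 ru L, 4 no L, 5 fem H.
  Heavy syllables in the domain: 2, 5. The leftmost is syllable 2 (nu:d).
  → primary stress on syllable 2.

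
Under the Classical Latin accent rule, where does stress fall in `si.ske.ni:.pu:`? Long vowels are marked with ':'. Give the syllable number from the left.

Classical Latin: stress the penult if heavy (long vowel or closed), else the antepenult.
Weights: 2 ske L, 3 ni: H, 4 pu: H.
The penult (syllable 3, ni:) is heavy, so it takes stress.
Stress on syllable 3: si.ske.ˈni:.pu:.

3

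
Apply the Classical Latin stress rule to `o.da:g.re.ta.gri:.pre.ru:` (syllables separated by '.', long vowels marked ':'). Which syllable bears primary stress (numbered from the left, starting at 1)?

5

Classical Latin: stress the penult if heavy (long vowel or closed), else the antepenult.
Weights: 5 gri: H, 6 pre L, 7 ru: H.
The penult (syllable 6, pre) is light, so stress falls on the antepenult (syllable 5, gri:).
Stress on syllable 5: o.da:g.re.ta.ˈgri:.pre.ru:.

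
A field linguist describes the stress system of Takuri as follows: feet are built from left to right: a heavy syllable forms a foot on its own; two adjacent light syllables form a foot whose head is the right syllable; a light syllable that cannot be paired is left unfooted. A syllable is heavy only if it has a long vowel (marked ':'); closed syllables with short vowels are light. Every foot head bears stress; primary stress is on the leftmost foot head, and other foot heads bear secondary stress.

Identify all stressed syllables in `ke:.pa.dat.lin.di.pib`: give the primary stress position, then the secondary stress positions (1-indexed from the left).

Weights: 1 ke: H, 2 pa L, 3 dat L, 4 lin L, 5 di L, 6 pib L.
Parse left to right (heavy = foot alone; LL = one foot; stranded L unfooted): (ˈke:) (pa.ˈdat) (lin.ˈdi) pib.
Foot heads: 1, 3, 5.
Primary stress on the leftmost head = syllable 1.
Secondary stress on 3, 5: ˈke:.pa.ˌdat.lin.ˌdi.pib.

primary 1, secondary 3, 5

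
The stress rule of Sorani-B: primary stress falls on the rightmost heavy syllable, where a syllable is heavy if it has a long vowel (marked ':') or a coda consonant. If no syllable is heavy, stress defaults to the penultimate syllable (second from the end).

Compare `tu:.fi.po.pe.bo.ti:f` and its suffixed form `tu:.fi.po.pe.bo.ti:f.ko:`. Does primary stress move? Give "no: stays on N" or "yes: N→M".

Base `tu:.fi.po.pe.bo.ti:f` (6 syllables):
  Weights: 1 tu: H, 2 fi L, 3 po L, 4 pe L, 5 bo L, 6 ti:f H.
  Heavy syllables in the domain: 1, 6. The rightmost is syllable 6 (ti:f).
  → primary stress on syllable 6.
Suffixed `tu:.fi.po.pe.bo.ti:f.ko:` (7 syllables):
  Weights: 1 tu: H, 2 fi L, 3 po L, 4 pe L, 5 bo L, 6 ti:f H, 7 ko: H.
  Heavy syllables in the domain: 1, 6, 7. The rightmost is syllable 7 (ko:).
  → primary stress on syllable 7.

yes: 6→7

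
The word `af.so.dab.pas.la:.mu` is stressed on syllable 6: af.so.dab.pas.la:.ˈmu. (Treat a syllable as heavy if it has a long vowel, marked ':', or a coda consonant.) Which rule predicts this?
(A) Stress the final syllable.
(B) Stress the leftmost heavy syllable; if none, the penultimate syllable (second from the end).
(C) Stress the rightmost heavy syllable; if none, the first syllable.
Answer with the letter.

A

Rule A → syllable 6 ✓.
Rule B → syllable 1 (observed: 6).
Rule C → syllable 5 (observed: 6).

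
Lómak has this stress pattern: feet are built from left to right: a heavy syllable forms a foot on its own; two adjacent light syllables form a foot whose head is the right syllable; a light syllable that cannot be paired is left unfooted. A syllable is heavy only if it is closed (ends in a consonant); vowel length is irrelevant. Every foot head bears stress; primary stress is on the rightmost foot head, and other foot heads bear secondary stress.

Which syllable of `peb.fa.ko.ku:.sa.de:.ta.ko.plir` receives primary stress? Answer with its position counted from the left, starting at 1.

Weights: 1 peb H, 2 fa L, 3 ko L, 4 ku: L, 5 sa L, 6 de: L, 7 ta L, 8 ko L, 9 plir H.
Parse left to right (heavy = foot alone; LL = one foot; stranded L unfooted): (ˈpeb) (fa.ˈko) (ku:.ˈsa) (de:.ˈta) ko (ˈplir).
Foot heads: 1, 3, 5, 7, 9.
Primary stress on the rightmost head = syllable 9.
Primary stress: syllable 9 → peb.fa.ko.ku:.sa.de:.ta.ko.ˈplir.

9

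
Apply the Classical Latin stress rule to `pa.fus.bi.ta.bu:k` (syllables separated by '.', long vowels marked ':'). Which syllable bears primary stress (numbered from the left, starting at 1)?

3

Classical Latin: stress the penult if heavy (long vowel or closed), else the antepenult.
Weights: 3 bi L, 4 ta L, 5 bu:k H.
The penult (syllable 4, ta) is light, so stress falls on the antepenult (syllable 3, bi).
Stress on syllable 3: pa.fus.ˈbi.ta.bu:k.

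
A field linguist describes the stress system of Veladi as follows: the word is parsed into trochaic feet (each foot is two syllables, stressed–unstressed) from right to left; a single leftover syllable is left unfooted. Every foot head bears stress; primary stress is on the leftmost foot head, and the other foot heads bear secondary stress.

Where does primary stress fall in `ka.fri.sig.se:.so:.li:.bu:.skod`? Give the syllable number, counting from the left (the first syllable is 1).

Parse right to left into trochaic (ˈσσ) feet: (ˈka.fri) (ˈsig.se:) (ˈso:.li:) (ˈbu:.skod).
Foot heads (stressed positions): 1, 3, 5, 7.
End Rule Leftmost: primary stress on the leftmost head = syllable 1.
Primary stress: syllable 1 → ˈka.fri.sig.se:.so:.li:.bu:.skod.

1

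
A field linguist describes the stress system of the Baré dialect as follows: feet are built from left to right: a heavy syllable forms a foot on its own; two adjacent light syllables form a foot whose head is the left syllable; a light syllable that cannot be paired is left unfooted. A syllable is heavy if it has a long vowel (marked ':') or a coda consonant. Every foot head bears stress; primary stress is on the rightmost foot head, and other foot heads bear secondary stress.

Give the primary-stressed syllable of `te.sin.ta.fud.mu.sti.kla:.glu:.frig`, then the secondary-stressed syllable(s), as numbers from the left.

Weights: 1 te L, 2 sin H, 3 ta L, 4 fud H, 5 mu L, 6 sti L, 7 kla: H, 8 glu: H, 9 frig H.
Parse left to right (heavy = foot alone; LL = one foot; stranded L unfooted): te (ˈsin) ta (ˈfud) (ˈmu.sti) (ˈkla:) (ˈglu:) (ˈfrig).
Foot heads: 2, 4, 5, 7, 8, 9.
Primary stress on the rightmost head = syllable 9.
Secondary stress on 2, 4, 5, 7, 8: te.ˌsin.ta.ˌfud.ˌmu.sti.ˌkla:.ˌglu:.ˈfrig.

primary 9, secondary 2, 4, 5, 7, 8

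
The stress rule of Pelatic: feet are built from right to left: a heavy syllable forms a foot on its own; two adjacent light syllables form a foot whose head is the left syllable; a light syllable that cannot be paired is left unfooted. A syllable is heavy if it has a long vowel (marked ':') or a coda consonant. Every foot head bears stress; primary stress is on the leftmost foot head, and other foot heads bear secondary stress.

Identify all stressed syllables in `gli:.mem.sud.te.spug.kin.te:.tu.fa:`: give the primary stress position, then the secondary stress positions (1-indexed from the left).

primary 1, secondary 2, 3, 5, 6, 7, 9

Weights: 1 gli: H, 2 mem H, 3 sud H, 4 te L, 5 spug H, 6 kin H, 7 te: H, 8 tu L, 9 fa: H.
Parse right to left (heavy = foot alone; LL = one foot; stranded L unfooted): (ˈgli:) (ˈmem) (ˈsud) te (ˈspug) (ˈkin) (ˈte:) tu (ˈfa:).
Foot heads: 1, 2, 3, 5, 6, 7, 9.
Primary stress on the leftmost head = syllable 1.
Secondary stress on 2, 3, 5, 6, 7, 9: ˈgli:.ˌmem.ˌsud.te.ˌspug.ˌkin.ˌte:.tu.ˌfa:.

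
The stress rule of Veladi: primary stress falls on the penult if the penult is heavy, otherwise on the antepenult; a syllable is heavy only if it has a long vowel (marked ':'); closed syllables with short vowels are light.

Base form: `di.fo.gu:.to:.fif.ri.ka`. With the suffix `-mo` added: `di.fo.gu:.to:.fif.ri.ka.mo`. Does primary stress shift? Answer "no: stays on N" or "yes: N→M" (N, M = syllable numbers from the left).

yes: 5→6

Base `di.fo.gu:.to:.fif.ri.ka` (7 syllables):
  Weights: 5 fif L, 6 ri L, 7 ka L.
  The penult (syllable 6, ri) is light, so stress falls on the antepenult (syllable 5, fif).
  → primary stress on syllable 5.
Suffixed `di.fo.gu:.to:.fif.ri.ka.mo` (8 syllables):
  Weights: 6 ri L, 7 ka L, 8 mo L.
  The penult (syllable 7, ka) is light, so stress falls on the antepenult (syllable 6, ri).
  → primary stress on syllable 6.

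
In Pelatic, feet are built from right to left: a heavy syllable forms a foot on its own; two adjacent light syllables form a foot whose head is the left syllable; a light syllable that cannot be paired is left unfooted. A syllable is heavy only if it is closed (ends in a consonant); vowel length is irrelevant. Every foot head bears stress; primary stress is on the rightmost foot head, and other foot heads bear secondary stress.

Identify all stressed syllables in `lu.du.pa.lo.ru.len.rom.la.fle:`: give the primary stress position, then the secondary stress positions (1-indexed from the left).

Weights: 1 lu L, 2 du L, 3 pa L, 4 lo L, 5 ru L, 6 len H, 7 rom H, 8 la L, 9 fle: L.
Parse right to left (heavy = foot alone; LL = one foot; stranded L unfooted): lu (ˈdu.pa) (ˈlo.ru) (ˈlen) (ˈrom) (ˈla.fle:).
Foot heads: 2, 4, 6, 7, 8.
Primary stress on the rightmost head = syllable 8.
Secondary stress on 2, 4, 6, 7: lu.ˌdu.pa.ˌlo.ru.ˌlen.ˌrom.ˈla.fle:.

primary 8, secondary 2, 4, 6, 7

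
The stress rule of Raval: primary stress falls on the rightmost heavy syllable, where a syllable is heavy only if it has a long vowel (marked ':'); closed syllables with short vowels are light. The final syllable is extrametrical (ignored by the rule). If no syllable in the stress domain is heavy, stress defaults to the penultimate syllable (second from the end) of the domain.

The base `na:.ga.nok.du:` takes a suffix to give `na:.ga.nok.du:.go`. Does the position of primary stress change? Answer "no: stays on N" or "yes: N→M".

Base `na:.ga.nok.du:` (4 syllables):
  The final syllable (4, du:) is extrametrical; the stress domain is syllables 1–3.
  Weights: 1 na: H, 2 ga L, 3 nok L.
  Heavy syllables in the domain: 1. The rightmost is syllable 1 (na:).
  → primary stress on syllable 1.
Suffixed `na:.ga.nok.du:.go` (5 syllables):
  The final syllable (5, go) is extrametrical; the stress domain is syllables 1–4.
  Weights: 1 na: H, 2 ga L, 3 nok L, 4 du: H.
  Heavy syllables in the domain: 1, 4. The rightmost is syllable 4 (du:).
  → primary stress on syllable 4.

yes: 1→4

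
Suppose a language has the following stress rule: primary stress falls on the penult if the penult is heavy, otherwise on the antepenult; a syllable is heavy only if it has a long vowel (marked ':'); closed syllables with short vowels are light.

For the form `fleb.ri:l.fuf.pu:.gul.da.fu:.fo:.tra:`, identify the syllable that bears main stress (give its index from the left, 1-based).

8

Weights: 7 fu: H, 8 fo: H, 9 tra: H.
The penult (syllable 8, fo:) is heavy, so it takes stress.
Primary stress: syllable 8 → fleb.ri:l.fuf.pu:.gul.da.fu:.ˈfo:.tra:.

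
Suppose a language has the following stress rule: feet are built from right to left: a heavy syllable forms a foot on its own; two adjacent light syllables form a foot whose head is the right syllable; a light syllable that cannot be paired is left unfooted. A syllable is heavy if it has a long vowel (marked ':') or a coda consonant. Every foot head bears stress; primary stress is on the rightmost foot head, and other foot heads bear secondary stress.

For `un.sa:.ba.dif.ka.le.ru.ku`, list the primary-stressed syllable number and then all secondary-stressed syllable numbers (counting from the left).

Weights: 1 un H, 2 sa: H, 3 ba L, 4 dif H, 5 ka L, 6 le L, 7 ru L, 8 ku L.
Parse right to left (heavy = foot alone; LL = one foot; stranded L unfooted): (ˈun) (ˈsa:) ba (ˈdif) (ka.ˈle) (ru.ˈku).
Foot heads: 1, 2, 4, 6, 8.
Primary stress on the rightmost head = syllable 8.
Secondary stress on 1, 2, 4, 6: ˌun.ˌsa:.ba.ˌdif.ka.ˌle.ru.ˈku.

primary 8, secondary 1, 2, 4, 6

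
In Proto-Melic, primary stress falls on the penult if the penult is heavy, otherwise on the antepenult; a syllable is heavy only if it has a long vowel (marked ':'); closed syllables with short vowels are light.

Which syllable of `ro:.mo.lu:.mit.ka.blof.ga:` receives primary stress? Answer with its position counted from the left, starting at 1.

Weights: 5 ka L, 6 blof L, 7 ga: H.
The penult (syllable 6, blof) is light, so stress falls on the antepenult (syllable 5, ka).
Primary stress: syllable 5 → ro:.mo.lu:.mit.ˈka.blof.ga:.

5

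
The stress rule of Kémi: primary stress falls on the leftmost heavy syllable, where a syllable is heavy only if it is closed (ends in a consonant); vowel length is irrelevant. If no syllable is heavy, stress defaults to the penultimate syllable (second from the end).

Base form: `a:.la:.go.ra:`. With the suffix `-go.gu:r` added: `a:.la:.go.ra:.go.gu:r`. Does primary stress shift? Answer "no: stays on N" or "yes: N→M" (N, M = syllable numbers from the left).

yes: 3→6

Base `a:.la:.go.ra:` (4 syllables):
  Weights: 1 a: L, 2 la: L, 3 go L, 4 ra: L.
  No heavy syllable in the domain; default to the penultimate syllable (second from the end) = syllable 3.
  → primary stress on syllable 3.
Suffixed `a:.la:.go.ra:.go.gu:r` (6 syllables):
  Weights: 1 a: L, 2 la: L, 3 go L, 4 ra: L, 5 go L, 6 gu:r H.
  Heavy syllables in the domain: 6. The leftmost is syllable 6 (gu:r).
  → primary stress on syllable 6.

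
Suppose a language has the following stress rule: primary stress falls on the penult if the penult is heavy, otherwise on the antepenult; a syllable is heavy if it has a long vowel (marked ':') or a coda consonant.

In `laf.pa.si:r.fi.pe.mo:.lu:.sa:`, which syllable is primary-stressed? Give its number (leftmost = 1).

7

Weights: 6 mo: H, 7 lu: H, 8 sa: H.
The penult (syllable 7, lu:) is heavy, so it takes stress.
Primary stress: syllable 7 → laf.pa.si:r.fi.pe.mo:.ˈlu:.sa:.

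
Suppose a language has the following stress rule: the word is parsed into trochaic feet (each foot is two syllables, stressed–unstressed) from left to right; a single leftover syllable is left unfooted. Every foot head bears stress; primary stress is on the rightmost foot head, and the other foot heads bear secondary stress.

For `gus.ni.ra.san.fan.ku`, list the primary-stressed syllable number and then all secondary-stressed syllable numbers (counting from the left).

Parse left to right into trochaic (ˈσσ) feet: (ˈgus.ni) (ˈra.san) (ˈfan.ku).
Foot heads (stressed positions): 1, 3, 5.
End Rule Rightmost: primary stress on the rightmost head = syllable 5.
Secondary stress on 1, 3: ˌgus.ni.ˌra.san.ˈfan.ku.

primary 5, secondary 1, 3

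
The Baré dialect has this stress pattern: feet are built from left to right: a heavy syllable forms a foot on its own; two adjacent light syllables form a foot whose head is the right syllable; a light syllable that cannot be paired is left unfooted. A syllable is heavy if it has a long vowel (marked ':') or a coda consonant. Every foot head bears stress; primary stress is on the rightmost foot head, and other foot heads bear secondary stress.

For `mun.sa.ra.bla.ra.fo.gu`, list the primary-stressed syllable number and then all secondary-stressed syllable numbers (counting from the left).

primary 7, secondary 1, 3, 5

Weights: 1 mun H, 2 sa L, 3 ra L, 4 bla L, 5 ra L, 6 fo L, 7 gu L.
Parse left to right (heavy = foot alone; LL = one foot; stranded L unfooted): (ˈmun) (sa.ˈra) (bla.ˈra) (fo.ˈgu).
Foot heads: 1, 3, 5, 7.
Primary stress on the rightmost head = syllable 7.
Secondary stress on 1, 3, 5: ˌmun.sa.ˌra.bla.ˌra.fo.ˈgu.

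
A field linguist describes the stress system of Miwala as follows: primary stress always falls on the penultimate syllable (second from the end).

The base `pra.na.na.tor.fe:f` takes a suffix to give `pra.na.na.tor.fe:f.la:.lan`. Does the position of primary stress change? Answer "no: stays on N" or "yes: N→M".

Base `pra.na.na.tor.fe:f` (5 syllables):
  The word has 5 syllables; the penultimate syllable (second from the end) is syllable 4 (tor).
  → primary stress on syllable 4.
Suffixed `pra.na.na.tor.fe:f.la:.lan` (7 syllables):
  The word has 7 syllables; the penultimate syllable (second from the end) is syllable 6 (la:).
  → primary stress on syllable 6.

yes: 4→6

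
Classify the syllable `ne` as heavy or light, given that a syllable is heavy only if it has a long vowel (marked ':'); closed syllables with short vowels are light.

`ne`: short vowel, open (no coda). Short vowel → light.

light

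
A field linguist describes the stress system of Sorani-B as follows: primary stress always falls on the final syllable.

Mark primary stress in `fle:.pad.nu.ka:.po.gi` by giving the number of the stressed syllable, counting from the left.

6

The word has 6 syllables; the final syllable is syllable 6 (gi).
Primary stress: syllable 6 → fle:.pad.nu.ka:.po.ˈgi.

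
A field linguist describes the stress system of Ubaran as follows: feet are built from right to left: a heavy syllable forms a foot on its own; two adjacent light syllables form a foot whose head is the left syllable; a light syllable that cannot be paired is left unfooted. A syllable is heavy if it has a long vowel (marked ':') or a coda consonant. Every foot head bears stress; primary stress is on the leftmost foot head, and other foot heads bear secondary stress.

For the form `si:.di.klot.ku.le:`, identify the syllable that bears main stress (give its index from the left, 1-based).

1

Weights: 1 si: H, 2 di L, 3 klot H, 4 ku L, 5 le: H.
Parse right to left (heavy = foot alone; LL = one foot; stranded L unfooted): (ˈsi:) di (ˈklot) ku (ˈle:).
Foot heads: 1, 3, 5.
Primary stress on the leftmost head = syllable 1.
Primary stress: syllable 1 → ˈsi:.di.klot.ku.le:.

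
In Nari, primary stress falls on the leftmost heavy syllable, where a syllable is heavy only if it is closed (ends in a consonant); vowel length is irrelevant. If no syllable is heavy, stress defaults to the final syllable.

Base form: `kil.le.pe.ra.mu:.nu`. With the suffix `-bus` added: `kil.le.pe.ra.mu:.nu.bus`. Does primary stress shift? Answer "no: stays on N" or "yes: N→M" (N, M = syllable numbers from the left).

no: stays on 1

Base `kil.le.pe.ra.mu:.nu` (6 syllables):
  Weights: 1 kil H, 2 le L, 3 pe L, 4 ra L, 5 mu: L, 6 nu L.
  Heavy syllables in the domain: 1. The leftmost is syllable 1 (kil).
  → primary stress on syllable 1.
Suffixed `kil.le.pe.ra.mu:.nu.bus` (7 syllables):
  Weights: 1 kil H, 2 le L, 3 pe L, 4 ra L, 5 mu: L, 6 nu L, 7 bus H.
  Heavy syllables in the domain: 1, 7. The leftmost is syllable 1 (kil).
  → primary stress on syllable 1.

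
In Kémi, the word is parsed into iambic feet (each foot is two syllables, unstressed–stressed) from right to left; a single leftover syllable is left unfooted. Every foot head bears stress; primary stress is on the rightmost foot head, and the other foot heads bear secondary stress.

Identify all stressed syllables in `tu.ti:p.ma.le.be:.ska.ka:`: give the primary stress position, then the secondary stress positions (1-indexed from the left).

primary 7, secondary 3, 5

Parse right to left into iambic (σˈσ) feet: tu (ti:p.ˈma) (le.ˈbe:) (ska.ˈka:). Syllable 1 is left unfooted.
Foot heads (stressed positions): 3, 5, 7.
End Rule Rightmost: primary stress on the rightmost head = syllable 7.
Secondary stress on 3, 5: tu.ti:p.ˌma.le.ˌbe:.ska.ˈka:.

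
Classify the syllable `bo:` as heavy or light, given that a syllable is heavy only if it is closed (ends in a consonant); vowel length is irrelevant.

`bo:`: long vowel, open (no coda). Open (no coda) → light.

light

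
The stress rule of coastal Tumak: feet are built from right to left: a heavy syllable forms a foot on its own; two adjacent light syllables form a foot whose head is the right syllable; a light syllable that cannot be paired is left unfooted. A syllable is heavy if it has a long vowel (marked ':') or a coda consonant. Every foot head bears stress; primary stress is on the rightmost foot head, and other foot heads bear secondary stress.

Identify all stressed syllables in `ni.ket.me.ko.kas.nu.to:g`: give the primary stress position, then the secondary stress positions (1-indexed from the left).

Weights: 1 ni L, 2 ket H, 3 me L, 4 ko L, 5 kas H, 6 nu L, 7 to:g H.
Parse right to left (heavy = foot alone; LL = one foot; stranded L unfooted): ni (ˈket) (me.ˈko) (ˈkas) nu (ˈto:g).
Foot heads: 2, 4, 5, 7.
Primary stress on the rightmost head = syllable 7.
Secondary stress on 2, 4, 5: ni.ˌket.me.ˌko.ˌkas.nu.ˈto:g.

primary 7, secondary 2, 4, 5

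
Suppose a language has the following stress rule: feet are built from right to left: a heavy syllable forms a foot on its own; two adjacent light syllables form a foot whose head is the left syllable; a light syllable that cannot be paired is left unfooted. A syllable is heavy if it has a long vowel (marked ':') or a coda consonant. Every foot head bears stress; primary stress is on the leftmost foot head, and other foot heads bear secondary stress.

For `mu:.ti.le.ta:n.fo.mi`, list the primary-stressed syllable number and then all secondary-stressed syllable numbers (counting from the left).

Weights: 1 mu: H, 2 ti L, 3 le L, 4 ta:n H, 5 fo L, 6 mi L.
Parse right to left (heavy = foot alone; LL = one foot; stranded L unfooted): (ˈmu:) (ˈti.le) (ˈta:n) (ˈfo.mi).
Foot heads: 1, 2, 4, 5.
Primary stress on the leftmost head = syllable 1.
Secondary stress on 2, 4, 5: ˈmu:.ˌti.le.ˌta:n.ˌfo.mi.

primary 1, secondary 2, 4, 5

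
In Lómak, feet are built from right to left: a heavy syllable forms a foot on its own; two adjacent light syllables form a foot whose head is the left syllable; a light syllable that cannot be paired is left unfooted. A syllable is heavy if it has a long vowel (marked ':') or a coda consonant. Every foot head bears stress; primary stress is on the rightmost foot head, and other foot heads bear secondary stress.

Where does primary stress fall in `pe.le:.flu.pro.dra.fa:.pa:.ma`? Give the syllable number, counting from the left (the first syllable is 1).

Weights: 1 pe L, 2 le: H, 3 flu L, 4 pro L, 5 dra L, 6 fa: H, 7 pa: H, 8 ma L.
Parse right to left (heavy = foot alone; LL = one foot; stranded L unfooted): pe (ˈle:) flu (ˈpro.dra) (ˈfa:) (ˈpa:) ma.
Foot heads: 2, 4, 6, 7.
Primary stress on the rightmost head = syllable 7.
Primary stress: syllable 7 → pe.le:.flu.pro.dra.fa:.ˈpa:.ma.

7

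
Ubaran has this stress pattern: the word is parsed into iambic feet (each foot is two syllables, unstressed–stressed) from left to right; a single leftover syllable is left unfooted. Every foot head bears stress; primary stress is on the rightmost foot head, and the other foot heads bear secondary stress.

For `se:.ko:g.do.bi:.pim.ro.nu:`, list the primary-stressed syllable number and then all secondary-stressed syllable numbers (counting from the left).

primary 6, secondary 2, 4

Parse left to right into iambic (σˈσ) feet: (se:.ˈko:g) (do.ˈbi:) (pim.ˈro) nu:. Syllable 7 is left unfooted.
Foot heads (stressed positions): 2, 4, 6.
End Rule Rightmost: primary stress on the rightmost head = syllable 6.
Secondary stress on 2, 4: se:.ˌko:g.do.ˌbi:.pim.ˈro.nu:.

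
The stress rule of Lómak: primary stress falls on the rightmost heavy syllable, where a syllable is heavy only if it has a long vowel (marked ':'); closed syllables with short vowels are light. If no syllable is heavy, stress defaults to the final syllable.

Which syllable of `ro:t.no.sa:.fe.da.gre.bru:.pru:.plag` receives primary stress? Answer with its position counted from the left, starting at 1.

Weights: 1 ro:t H, 2 no L, 3 sa: H, 4 fe L, 5 da L, 6 gre L, 7 bru: H, 8 pru: H, 9 plag L.
Heavy syllables in the domain: 1, 3, 7, 8. The rightmost is syllable 8 (pru:).
Primary stress: syllable 8 → ro:t.no.sa:.fe.da.gre.bru:.ˈpru:.plag.

8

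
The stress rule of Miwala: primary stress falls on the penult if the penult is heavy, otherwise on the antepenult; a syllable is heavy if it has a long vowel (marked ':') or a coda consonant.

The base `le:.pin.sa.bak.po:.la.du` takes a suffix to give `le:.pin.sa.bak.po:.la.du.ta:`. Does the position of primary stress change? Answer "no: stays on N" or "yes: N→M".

yes: 5→6

Base `le:.pin.sa.bak.po:.la.du` (7 syllables):
  Weights: 5 po: H, 6 la L, 7 du L.
  The penult (syllable 6, la) is light, so stress falls on the antepenult (syllable 5, po:).
  → primary stress on syllable 5.
Suffixed `le:.pin.sa.bak.po:.la.du.ta:` (8 syllables):
  Weights: 6 la L, 7 du L, 8 ta: H.
  The penult (syllable 7, du) is light, so stress falls on the antepenult (syllable 6, la).
  → primary stress on syllable 6.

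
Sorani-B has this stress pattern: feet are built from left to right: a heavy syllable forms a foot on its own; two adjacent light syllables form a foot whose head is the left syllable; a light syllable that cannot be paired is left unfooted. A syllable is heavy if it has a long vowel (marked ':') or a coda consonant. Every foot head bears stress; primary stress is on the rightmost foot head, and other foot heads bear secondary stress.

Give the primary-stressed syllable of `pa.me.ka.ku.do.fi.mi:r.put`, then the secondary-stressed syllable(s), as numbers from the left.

primary 8, secondary 1, 3, 5, 7

Weights: 1 pa L, 2 me L, 3 ka L, 4 ku L, 5 do L, 6 fi L, 7 mi:r H, 8 put H.
Parse left to right (heavy = foot alone; LL = one foot; stranded L unfooted): (ˈpa.me) (ˈka.ku) (ˈdo.fi) (ˈmi:r) (ˈput).
Foot heads: 1, 3, 5, 7, 8.
Primary stress on the rightmost head = syllable 8.
Secondary stress on 1, 3, 5, 7: ˌpa.me.ˌka.ku.ˌdo.fi.ˌmi:r.ˈput.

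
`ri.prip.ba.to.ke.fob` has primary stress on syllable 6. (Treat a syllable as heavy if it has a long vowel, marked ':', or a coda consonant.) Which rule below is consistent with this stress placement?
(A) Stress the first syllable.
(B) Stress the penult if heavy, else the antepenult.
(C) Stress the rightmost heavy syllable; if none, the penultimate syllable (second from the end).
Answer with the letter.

C

Rule A → syllable 1 (observed: 6).
Rule B → syllable 4 (observed: 6).
Rule C → syllable 6 ✓.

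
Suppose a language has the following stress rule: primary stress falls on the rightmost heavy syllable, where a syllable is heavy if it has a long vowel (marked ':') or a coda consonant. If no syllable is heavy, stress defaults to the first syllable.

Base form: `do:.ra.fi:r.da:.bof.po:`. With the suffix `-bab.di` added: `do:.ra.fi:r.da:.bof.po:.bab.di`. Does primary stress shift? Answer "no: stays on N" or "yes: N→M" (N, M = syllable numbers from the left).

Base `do:.ra.fi:r.da:.bof.po:` (6 syllables):
  Weights: 1 do: H, 2 ra L, 3 fi:r H, 4 da: H, 5 bof H, 6 po: H.
  Heavy syllables in the domain: 1, 3, 4, 5, 6. The rightmost is syllable 6 (po:).
  → primary stress on syllable 6.
Suffixed `do:.ra.fi:r.da:.bof.po:.bab.di` (8 syllables):
  Weights: 1 do: H, 2 ra L, 3 fi:r H, 4 da: H, 5 bof H, 6 po: H, 7 bab H, 8 di L.
  Heavy syllables in the domain: 1, 3, 4, 5, 6, 7. The rightmost is syllable 7 (bab).
  → primary stress on syllable 7.

yes: 6→7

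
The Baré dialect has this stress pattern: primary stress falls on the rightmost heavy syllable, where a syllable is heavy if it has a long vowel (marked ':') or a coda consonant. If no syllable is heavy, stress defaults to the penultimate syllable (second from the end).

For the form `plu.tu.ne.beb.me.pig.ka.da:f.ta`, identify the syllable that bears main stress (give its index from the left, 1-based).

Weights: 1 plu L, 2 tu L, 3 ne L, 4 beb H, 5 me L, 6 pig H, 7 ka L, 8 da:f H, 9 ta L.
Heavy syllables in the domain: 4, 6, 8. The rightmost is syllable 8 (da:f).
Primary stress: syllable 8 → plu.tu.ne.beb.me.pig.ka.ˈda:f.ta.

8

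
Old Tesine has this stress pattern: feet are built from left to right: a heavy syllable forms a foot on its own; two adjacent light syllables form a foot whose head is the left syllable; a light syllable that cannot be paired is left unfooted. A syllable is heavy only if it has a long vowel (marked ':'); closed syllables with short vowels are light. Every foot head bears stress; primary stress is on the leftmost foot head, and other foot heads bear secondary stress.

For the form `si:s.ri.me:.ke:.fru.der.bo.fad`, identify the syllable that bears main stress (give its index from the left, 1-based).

1

Weights: 1 si:s H, 2 ri L, 3 me: H, 4 ke: H, 5 fru L, 6 der L, 7 bo L, 8 fad L.
Parse left to right (heavy = foot alone; LL = one foot; stranded L unfooted): (ˈsi:s) ri (ˈme:) (ˈke:) (ˈfru.der) (ˈbo.fad).
Foot heads: 1, 3, 4, 5, 7.
Primary stress on the leftmost head = syllable 1.
Primary stress: syllable 1 → ˈsi:s.ri.me:.ke:.fru.der.bo.fad.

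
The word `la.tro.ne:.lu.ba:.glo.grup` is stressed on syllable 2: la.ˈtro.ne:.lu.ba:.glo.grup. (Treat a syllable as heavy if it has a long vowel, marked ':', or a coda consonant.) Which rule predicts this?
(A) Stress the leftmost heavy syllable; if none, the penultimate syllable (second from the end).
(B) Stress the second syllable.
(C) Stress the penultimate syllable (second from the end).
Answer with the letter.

B

Rule A → syllable 3 (observed: 2).
Rule B → syllable 2 ✓.
Rule C → syllable 6 (observed: 2).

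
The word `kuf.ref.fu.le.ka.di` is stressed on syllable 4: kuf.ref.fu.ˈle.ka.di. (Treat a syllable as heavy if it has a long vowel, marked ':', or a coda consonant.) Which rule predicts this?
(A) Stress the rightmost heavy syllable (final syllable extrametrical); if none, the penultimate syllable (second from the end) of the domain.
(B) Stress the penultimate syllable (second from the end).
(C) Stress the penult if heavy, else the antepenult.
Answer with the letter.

C

Rule A → syllable 2 (observed: 4).
Rule B → syllable 5 (observed: 4).
Rule C → syllable 4 ✓.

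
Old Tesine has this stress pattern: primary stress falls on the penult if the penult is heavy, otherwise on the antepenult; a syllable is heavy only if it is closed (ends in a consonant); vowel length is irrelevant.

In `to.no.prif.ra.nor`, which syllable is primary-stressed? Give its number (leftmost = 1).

3

Weights: 3 prif H, 4 ra L, 5 nor H.
The penult (syllable 4, ra) is light, so stress falls on the antepenult (syllable 3, prif).
Primary stress: syllable 3 → to.no.ˈprif.ra.nor.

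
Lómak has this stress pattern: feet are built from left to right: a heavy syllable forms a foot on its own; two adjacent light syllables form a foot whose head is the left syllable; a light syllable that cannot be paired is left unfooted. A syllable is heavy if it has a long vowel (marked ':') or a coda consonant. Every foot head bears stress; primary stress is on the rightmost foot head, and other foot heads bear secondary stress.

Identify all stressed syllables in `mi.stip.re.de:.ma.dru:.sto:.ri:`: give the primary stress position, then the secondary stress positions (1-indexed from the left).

primary 8, secondary 2, 4, 6, 7

Weights: 1 mi L, 2 stip H, 3 re L, 4 de: H, 5 ma L, 6 dru: H, 7 sto: H, 8 ri: H.
Parse left to right (heavy = foot alone; LL = one foot; stranded L unfooted): mi (ˈstip) re (ˈde:) ma (ˈdru:) (ˈsto:) (ˈri:).
Foot heads: 2, 4, 6, 7, 8.
Primary stress on the rightmost head = syllable 8.
Secondary stress on 2, 4, 6, 7: mi.ˌstip.re.ˌde:.ma.ˌdru:.ˌsto:.ˈri:.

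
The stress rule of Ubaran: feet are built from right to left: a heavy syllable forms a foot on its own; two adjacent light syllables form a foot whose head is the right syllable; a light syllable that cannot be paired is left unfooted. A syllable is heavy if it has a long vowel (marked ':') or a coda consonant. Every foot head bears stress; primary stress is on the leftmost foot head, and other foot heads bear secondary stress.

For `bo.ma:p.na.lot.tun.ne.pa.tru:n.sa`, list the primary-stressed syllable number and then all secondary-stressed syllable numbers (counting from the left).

Weights: 1 bo L, 2 ma:p H, 3 na L, 4 lot H, 5 tun H, 6 ne L, 7 pa L, 8 tru:n H, 9 sa L.
Parse right to left (heavy = foot alone; LL = one foot; stranded L unfooted): bo (ˈma:p) na (ˈlot) (ˈtun) (ne.ˈpa) (ˈtru:n) sa.
Foot heads: 2, 4, 5, 7, 8.
Primary stress on the leftmost head = syllable 2.
Secondary stress on 4, 5, 7, 8: bo.ˈma:p.na.ˌlot.ˌtun.ne.ˌpa.ˌtru:n.sa.

primary 2, secondary 4, 5, 7, 8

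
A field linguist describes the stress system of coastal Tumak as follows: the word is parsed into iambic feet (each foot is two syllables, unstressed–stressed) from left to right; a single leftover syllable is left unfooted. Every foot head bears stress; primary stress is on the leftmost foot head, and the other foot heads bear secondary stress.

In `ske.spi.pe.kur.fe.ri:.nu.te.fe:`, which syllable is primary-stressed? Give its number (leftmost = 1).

Parse left to right into iambic (σˈσ) feet: (ske.ˈspi) (pe.ˈkur) (fe.ˈri:) (nu.ˈte) fe:. Syllable 9 is left unfooted.
Foot heads (stressed positions): 2, 4, 6, 8.
End Rule Leftmost: primary stress on the leftmost head = syllable 2.
Primary stress: syllable 2 → ske.ˈspi.pe.kur.fe.ri:.nu.te.fe:.

2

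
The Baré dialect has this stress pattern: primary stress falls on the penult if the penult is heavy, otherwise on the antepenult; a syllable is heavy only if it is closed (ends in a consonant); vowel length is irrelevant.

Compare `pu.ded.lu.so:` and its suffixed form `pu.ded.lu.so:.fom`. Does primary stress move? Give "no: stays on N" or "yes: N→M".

yes: 2→3

Base `pu.ded.lu.so:` (4 syllables):
  Weights: 2 ded H, 3 lu L, 4 so: L.
  The penult (syllable 3, lu) is light, so stress falls on the antepenult (syllable 2, ded).
  → primary stress on syllable 2.
Suffixed `pu.ded.lu.so:.fom` (5 syllables):
  Weights: 3 lu L, 4 so: L, 5 fom H.
  The penult (syllable 4, so:) is light, so stress falls on the antepenult (syllable 3, lu).
  → primary stress on syllable 3.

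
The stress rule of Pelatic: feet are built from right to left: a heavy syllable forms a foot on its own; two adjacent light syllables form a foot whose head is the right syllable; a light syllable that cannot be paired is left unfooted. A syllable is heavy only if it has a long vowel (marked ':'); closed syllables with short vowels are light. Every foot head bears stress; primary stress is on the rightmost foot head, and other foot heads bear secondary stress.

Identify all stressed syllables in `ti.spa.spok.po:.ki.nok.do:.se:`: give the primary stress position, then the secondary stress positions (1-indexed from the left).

Weights: 1 ti L, 2 spa L, 3 spok L, 4 po: H, 5 ki L, 6 nok L, 7 do: H, 8 se: H.
Parse right to left (heavy = foot alone; LL = one foot; stranded L unfooted): ti (spa.ˈspok) (ˈpo:) (ki.ˈnok) (ˈdo:) (ˈse:).
Foot heads: 3, 4, 6, 7, 8.
Primary stress on the rightmost head = syllable 8.
Secondary stress on 3, 4, 6, 7: ti.spa.ˌspok.ˌpo:.ki.ˌnok.ˌdo:.ˈse:.

primary 8, secondary 3, 4, 6, 7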